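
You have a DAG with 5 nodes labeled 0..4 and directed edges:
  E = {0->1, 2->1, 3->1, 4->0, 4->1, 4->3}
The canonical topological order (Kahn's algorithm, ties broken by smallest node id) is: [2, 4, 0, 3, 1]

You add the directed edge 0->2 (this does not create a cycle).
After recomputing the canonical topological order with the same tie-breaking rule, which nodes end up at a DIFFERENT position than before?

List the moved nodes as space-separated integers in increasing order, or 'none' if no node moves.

Answer: 0 2 4

Derivation:
Old toposort: [2, 4, 0, 3, 1]
Added edge 0->2
Recompute Kahn (smallest-id tiebreak):
  initial in-degrees: [1, 4, 1, 1, 0]
  ready (indeg=0): [4]
  pop 4: indeg[0]->0; indeg[1]->3; indeg[3]->0 | ready=[0, 3] | order so far=[4]
  pop 0: indeg[1]->2; indeg[2]->0 | ready=[2, 3] | order so far=[4, 0]
  pop 2: indeg[1]->1 | ready=[3] | order so far=[4, 0, 2]
  pop 3: indeg[1]->0 | ready=[1] | order so far=[4, 0, 2, 3]
  pop 1: no out-edges | ready=[] | order so far=[4, 0, 2, 3, 1]
New canonical toposort: [4, 0, 2, 3, 1]
Compare positions:
  Node 0: index 2 -> 1 (moved)
  Node 1: index 4 -> 4 (same)
  Node 2: index 0 -> 2 (moved)
  Node 3: index 3 -> 3 (same)
  Node 4: index 1 -> 0 (moved)
Nodes that changed position: 0 2 4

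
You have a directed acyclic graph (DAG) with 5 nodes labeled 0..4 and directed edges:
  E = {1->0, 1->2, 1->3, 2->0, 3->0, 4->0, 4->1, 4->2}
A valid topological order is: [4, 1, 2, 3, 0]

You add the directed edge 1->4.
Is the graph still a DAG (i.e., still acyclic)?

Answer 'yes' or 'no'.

Answer: no

Derivation:
Given toposort: [4, 1, 2, 3, 0]
Position of 1: index 1; position of 4: index 0
New edge 1->4: backward (u after v in old order)
Backward edge: old toposort is now invalid. Check if this creates a cycle.
Does 4 already reach 1? Reachable from 4: [0, 1, 2, 3, 4]. YES -> cycle!
Still a DAG? no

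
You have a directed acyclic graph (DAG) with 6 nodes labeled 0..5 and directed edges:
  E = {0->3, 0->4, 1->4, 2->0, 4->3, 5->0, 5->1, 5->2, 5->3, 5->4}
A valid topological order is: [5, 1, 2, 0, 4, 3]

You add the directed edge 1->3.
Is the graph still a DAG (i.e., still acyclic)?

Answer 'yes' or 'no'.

Answer: yes

Derivation:
Given toposort: [5, 1, 2, 0, 4, 3]
Position of 1: index 1; position of 3: index 5
New edge 1->3: forward
Forward edge: respects the existing order. Still a DAG, same toposort still valid.
Still a DAG? yes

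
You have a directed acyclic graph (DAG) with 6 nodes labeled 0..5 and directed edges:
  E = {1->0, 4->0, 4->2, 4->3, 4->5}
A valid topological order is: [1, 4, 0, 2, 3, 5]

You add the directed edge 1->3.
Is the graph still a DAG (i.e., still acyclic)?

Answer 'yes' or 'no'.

Answer: yes

Derivation:
Given toposort: [1, 4, 0, 2, 3, 5]
Position of 1: index 0; position of 3: index 4
New edge 1->3: forward
Forward edge: respects the existing order. Still a DAG, same toposort still valid.
Still a DAG? yes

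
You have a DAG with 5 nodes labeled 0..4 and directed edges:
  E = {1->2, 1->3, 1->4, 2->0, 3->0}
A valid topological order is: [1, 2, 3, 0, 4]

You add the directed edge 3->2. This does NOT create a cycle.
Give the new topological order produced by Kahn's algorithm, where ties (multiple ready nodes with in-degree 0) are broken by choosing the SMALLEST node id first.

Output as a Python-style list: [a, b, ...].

Old toposort: [1, 2, 3, 0, 4]
Added edge: 3->2
Position of 3 (2) > position of 2 (1). Must reorder: 3 must now come before 2.
Run Kahn's algorithm (break ties by smallest node id):
  initial in-degrees: [2, 0, 2, 1, 1]
  ready (indeg=0): [1]
  pop 1: indeg[2]->1; indeg[3]->0; indeg[4]->0 | ready=[3, 4] | order so far=[1]
  pop 3: indeg[0]->1; indeg[2]->0 | ready=[2, 4] | order so far=[1, 3]
  pop 2: indeg[0]->0 | ready=[0, 4] | order so far=[1, 3, 2]
  pop 0: no out-edges | ready=[4] | order so far=[1, 3, 2, 0]
  pop 4: no out-edges | ready=[] | order so far=[1, 3, 2, 0, 4]
  Result: [1, 3, 2, 0, 4]

Answer: [1, 3, 2, 0, 4]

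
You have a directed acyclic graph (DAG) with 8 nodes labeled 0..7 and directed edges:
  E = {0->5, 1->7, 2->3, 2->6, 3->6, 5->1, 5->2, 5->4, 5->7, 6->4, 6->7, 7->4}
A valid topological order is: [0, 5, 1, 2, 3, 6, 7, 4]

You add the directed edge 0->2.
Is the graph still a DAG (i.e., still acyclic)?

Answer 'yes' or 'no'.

Answer: yes

Derivation:
Given toposort: [0, 5, 1, 2, 3, 6, 7, 4]
Position of 0: index 0; position of 2: index 3
New edge 0->2: forward
Forward edge: respects the existing order. Still a DAG, same toposort still valid.
Still a DAG? yes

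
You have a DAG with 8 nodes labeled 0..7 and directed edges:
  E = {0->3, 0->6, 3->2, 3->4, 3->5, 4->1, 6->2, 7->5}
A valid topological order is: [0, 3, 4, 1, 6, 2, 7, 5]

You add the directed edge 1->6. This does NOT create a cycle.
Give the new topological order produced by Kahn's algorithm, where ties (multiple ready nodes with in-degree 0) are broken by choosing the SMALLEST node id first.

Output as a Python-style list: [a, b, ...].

Answer: [0, 3, 4, 1, 6, 2, 7, 5]

Derivation:
Old toposort: [0, 3, 4, 1, 6, 2, 7, 5]
Added edge: 1->6
Position of 1 (3) < position of 6 (4). Old order still valid.
Run Kahn's algorithm (break ties by smallest node id):
  initial in-degrees: [0, 1, 2, 1, 1, 2, 2, 0]
  ready (indeg=0): [0, 7]
  pop 0: indeg[3]->0; indeg[6]->1 | ready=[3, 7] | order so far=[0]
  pop 3: indeg[2]->1; indeg[4]->0; indeg[5]->1 | ready=[4, 7] | order so far=[0, 3]
  pop 4: indeg[1]->0 | ready=[1, 7] | order so far=[0, 3, 4]
  pop 1: indeg[6]->0 | ready=[6, 7] | order so far=[0, 3, 4, 1]
  pop 6: indeg[2]->0 | ready=[2, 7] | order so far=[0, 3, 4, 1, 6]
  pop 2: no out-edges | ready=[7] | order so far=[0, 3, 4, 1, 6, 2]
  pop 7: indeg[5]->0 | ready=[5] | order so far=[0, 3, 4, 1, 6, 2, 7]
  pop 5: no out-edges | ready=[] | order so far=[0, 3, 4, 1, 6, 2, 7, 5]
  Result: [0, 3, 4, 1, 6, 2, 7, 5]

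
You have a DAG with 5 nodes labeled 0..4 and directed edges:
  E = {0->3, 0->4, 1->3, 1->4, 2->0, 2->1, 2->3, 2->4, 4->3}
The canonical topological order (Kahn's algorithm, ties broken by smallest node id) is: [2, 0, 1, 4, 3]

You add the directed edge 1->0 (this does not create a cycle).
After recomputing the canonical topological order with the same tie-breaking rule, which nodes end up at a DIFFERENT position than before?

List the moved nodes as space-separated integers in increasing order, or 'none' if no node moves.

Old toposort: [2, 0, 1, 4, 3]
Added edge 1->0
Recompute Kahn (smallest-id tiebreak):
  initial in-degrees: [2, 1, 0, 4, 3]
  ready (indeg=0): [2]
  pop 2: indeg[0]->1; indeg[1]->0; indeg[3]->3; indeg[4]->2 | ready=[1] | order so far=[2]
  pop 1: indeg[0]->0; indeg[3]->2; indeg[4]->1 | ready=[0] | order so far=[2, 1]
  pop 0: indeg[3]->1; indeg[4]->0 | ready=[4] | order so far=[2, 1, 0]
  pop 4: indeg[3]->0 | ready=[3] | order so far=[2, 1, 0, 4]
  pop 3: no out-edges | ready=[] | order so far=[2, 1, 0, 4, 3]
New canonical toposort: [2, 1, 0, 4, 3]
Compare positions:
  Node 0: index 1 -> 2 (moved)
  Node 1: index 2 -> 1 (moved)
  Node 2: index 0 -> 0 (same)
  Node 3: index 4 -> 4 (same)
  Node 4: index 3 -> 3 (same)
Nodes that changed position: 0 1

Answer: 0 1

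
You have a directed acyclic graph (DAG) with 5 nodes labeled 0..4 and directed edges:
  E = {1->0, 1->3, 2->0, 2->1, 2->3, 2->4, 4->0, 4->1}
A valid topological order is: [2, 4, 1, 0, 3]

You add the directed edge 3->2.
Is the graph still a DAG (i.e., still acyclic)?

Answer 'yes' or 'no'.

Given toposort: [2, 4, 1, 0, 3]
Position of 3: index 4; position of 2: index 0
New edge 3->2: backward (u after v in old order)
Backward edge: old toposort is now invalid. Check if this creates a cycle.
Does 2 already reach 3? Reachable from 2: [0, 1, 2, 3, 4]. YES -> cycle!
Still a DAG? no

Answer: no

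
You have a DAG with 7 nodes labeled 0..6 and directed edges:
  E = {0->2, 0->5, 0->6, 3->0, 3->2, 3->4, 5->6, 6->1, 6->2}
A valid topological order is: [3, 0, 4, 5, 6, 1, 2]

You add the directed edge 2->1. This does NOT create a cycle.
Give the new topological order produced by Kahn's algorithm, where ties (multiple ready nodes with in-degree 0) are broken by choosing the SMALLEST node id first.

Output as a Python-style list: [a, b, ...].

Old toposort: [3, 0, 4, 5, 6, 1, 2]
Added edge: 2->1
Position of 2 (6) > position of 1 (5). Must reorder: 2 must now come before 1.
Run Kahn's algorithm (break ties by smallest node id):
  initial in-degrees: [1, 2, 3, 0, 1, 1, 2]
  ready (indeg=0): [3]
  pop 3: indeg[0]->0; indeg[2]->2; indeg[4]->0 | ready=[0, 4] | order so far=[3]
  pop 0: indeg[2]->1; indeg[5]->0; indeg[6]->1 | ready=[4, 5] | order so far=[3, 0]
  pop 4: no out-edges | ready=[5] | order so far=[3, 0, 4]
  pop 5: indeg[6]->0 | ready=[6] | order so far=[3, 0, 4, 5]
  pop 6: indeg[1]->1; indeg[2]->0 | ready=[2] | order so far=[3, 0, 4, 5, 6]
  pop 2: indeg[1]->0 | ready=[1] | order so far=[3, 0, 4, 5, 6, 2]
  pop 1: no out-edges | ready=[] | order so far=[3, 0, 4, 5, 6, 2, 1]
  Result: [3, 0, 4, 5, 6, 2, 1]

Answer: [3, 0, 4, 5, 6, 2, 1]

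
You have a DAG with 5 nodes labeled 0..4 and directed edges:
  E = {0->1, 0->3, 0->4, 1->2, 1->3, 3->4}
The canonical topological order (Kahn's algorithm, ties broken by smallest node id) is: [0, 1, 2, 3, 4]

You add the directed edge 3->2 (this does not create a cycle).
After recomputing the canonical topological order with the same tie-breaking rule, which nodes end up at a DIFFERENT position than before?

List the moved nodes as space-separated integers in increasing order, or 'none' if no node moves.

Old toposort: [0, 1, 2, 3, 4]
Added edge 3->2
Recompute Kahn (smallest-id tiebreak):
  initial in-degrees: [0, 1, 2, 2, 2]
  ready (indeg=0): [0]
  pop 0: indeg[1]->0; indeg[3]->1; indeg[4]->1 | ready=[1] | order so far=[0]
  pop 1: indeg[2]->1; indeg[3]->0 | ready=[3] | order so far=[0, 1]
  pop 3: indeg[2]->0; indeg[4]->0 | ready=[2, 4] | order so far=[0, 1, 3]
  pop 2: no out-edges | ready=[4] | order so far=[0, 1, 3, 2]
  pop 4: no out-edges | ready=[] | order so far=[0, 1, 3, 2, 4]
New canonical toposort: [0, 1, 3, 2, 4]
Compare positions:
  Node 0: index 0 -> 0 (same)
  Node 1: index 1 -> 1 (same)
  Node 2: index 2 -> 3 (moved)
  Node 3: index 3 -> 2 (moved)
  Node 4: index 4 -> 4 (same)
Nodes that changed position: 2 3

Answer: 2 3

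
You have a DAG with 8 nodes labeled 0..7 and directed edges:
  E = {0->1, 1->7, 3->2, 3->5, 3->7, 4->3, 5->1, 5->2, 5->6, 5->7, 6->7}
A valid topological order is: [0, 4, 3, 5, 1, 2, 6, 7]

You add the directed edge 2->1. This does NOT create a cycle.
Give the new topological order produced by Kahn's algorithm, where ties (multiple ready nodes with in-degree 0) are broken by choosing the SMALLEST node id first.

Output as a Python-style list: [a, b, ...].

Answer: [0, 4, 3, 5, 2, 1, 6, 7]

Derivation:
Old toposort: [0, 4, 3, 5, 1, 2, 6, 7]
Added edge: 2->1
Position of 2 (5) > position of 1 (4). Must reorder: 2 must now come before 1.
Run Kahn's algorithm (break ties by smallest node id):
  initial in-degrees: [0, 3, 2, 1, 0, 1, 1, 4]
  ready (indeg=0): [0, 4]
  pop 0: indeg[1]->2 | ready=[4] | order so far=[0]
  pop 4: indeg[3]->0 | ready=[3] | order so far=[0, 4]
  pop 3: indeg[2]->1; indeg[5]->0; indeg[7]->3 | ready=[5] | order so far=[0, 4, 3]
  pop 5: indeg[1]->1; indeg[2]->0; indeg[6]->0; indeg[7]->2 | ready=[2, 6] | order so far=[0, 4, 3, 5]
  pop 2: indeg[1]->0 | ready=[1, 6] | order so far=[0, 4, 3, 5, 2]
  pop 1: indeg[7]->1 | ready=[6] | order so far=[0, 4, 3, 5, 2, 1]
  pop 6: indeg[7]->0 | ready=[7] | order so far=[0, 4, 3, 5, 2, 1, 6]
  pop 7: no out-edges | ready=[] | order so far=[0, 4, 3, 5, 2, 1, 6, 7]
  Result: [0, 4, 3, 5, 2, 1, 6, 7]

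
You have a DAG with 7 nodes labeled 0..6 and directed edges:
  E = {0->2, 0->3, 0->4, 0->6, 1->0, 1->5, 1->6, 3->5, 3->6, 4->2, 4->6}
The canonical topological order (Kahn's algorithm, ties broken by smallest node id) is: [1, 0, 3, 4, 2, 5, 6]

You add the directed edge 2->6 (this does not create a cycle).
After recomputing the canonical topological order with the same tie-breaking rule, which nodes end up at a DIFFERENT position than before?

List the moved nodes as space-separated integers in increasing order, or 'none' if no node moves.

Answer: none

Derivation:
Old toposort: [1, 0, 3, 4, 2, 5, 6]
Added edge 2->6
Recompute Kahn (smallest-id tiebreak):
  initial in-degrees: [1, 0, 2, 1, 1, 2, 5]
  ready (indeg=0): [1]
  pop 1: indeg[0]->0; indeg[5]->1; indeg[6]->4 | ready=[0] | order so far=[1]
  pop 0: indeg[2]->1; indeg[3]->0; indeg[4]->0; indeg[6]->3 | ready=[3, 4] | order so far=[1, 0]
  pop 3: indeg[5]->0; indeg[6]->2 | ready=[4, 5] | order so far=[1, 0, 3]
  pop 4: indeg[2]->0; indeg[6]->1 | ready=[2, 5] | order so far=[1, 0, 3, 4]
  pop 2: indeg[6]->0 | ready=[5, 6] | order so far=[1, 0, 3, 4, 2]
  pop 5: no out-edges | ready=[6] | order so far=[1, 0, 3, 4, 2, 5]
  pop 6: no out-edges | ready=[] | order so far=[1, 0, 3, 4, 2, 5, 6]
New canonical toposort: [1, 0, 3, 4, 2, 5, 6]
Compare positions:
  Node 0: index 1 -> 1 (same)
  Node 1: index 0 -> 0 (same)
  Node 2: index 4 -> 4 (same)
  Node 3: index 2 -> 2 (same)
  Node 4: index 3 -> 3 (same)
  Node 5: index 5 -> 5 (same)
  Node 6: index 6 -> 6 (same)
Nodes that changed position: none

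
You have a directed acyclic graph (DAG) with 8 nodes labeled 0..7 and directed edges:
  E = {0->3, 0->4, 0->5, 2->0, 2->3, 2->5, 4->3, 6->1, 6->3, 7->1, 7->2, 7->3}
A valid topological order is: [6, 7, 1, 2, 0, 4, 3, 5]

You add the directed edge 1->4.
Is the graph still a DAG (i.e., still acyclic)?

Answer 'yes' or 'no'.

Answer: yes

Derivation:
Given toposort: [6, 7, 1, 2, 0, 4, 3, 5]
Position of 1: index 2; position of 4: index 5
New edge 1->4: forward
Forward edge: respects the existing order. Still a DAG, same toposort still valid.
Still a DAG? yes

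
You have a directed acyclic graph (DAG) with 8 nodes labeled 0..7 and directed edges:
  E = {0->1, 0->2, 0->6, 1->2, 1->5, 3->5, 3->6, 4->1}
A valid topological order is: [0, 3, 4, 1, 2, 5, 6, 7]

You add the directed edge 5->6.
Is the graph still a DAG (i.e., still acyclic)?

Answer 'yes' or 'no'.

Given toposort: [0, 3, 4, 1, 2, 5, 6, 7]
Position of 5: index 5; position of 6: index 6
New edge 5->6: forward
Forward edge: respects the existing order. Still a DAG, same toposort still valid.
Still a DAG? yes

Answer: yes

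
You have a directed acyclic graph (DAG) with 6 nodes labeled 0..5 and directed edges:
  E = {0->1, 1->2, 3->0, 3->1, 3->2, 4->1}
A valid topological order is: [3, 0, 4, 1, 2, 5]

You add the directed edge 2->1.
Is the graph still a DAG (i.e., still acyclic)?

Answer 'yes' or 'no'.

Given toposort: [3, 0, 4, 1, 2, 5]
Position of 2: index 4; position of 1: index 3
New edge 2->1: backward (u after v in old order)
Backward edge: old toposort is now invalid. Check if this creates a cycle.
Does 1 already reach 2? Reachable from 1: [1, 2]. YES -> cycle!
Still a DAG? no

Answer: no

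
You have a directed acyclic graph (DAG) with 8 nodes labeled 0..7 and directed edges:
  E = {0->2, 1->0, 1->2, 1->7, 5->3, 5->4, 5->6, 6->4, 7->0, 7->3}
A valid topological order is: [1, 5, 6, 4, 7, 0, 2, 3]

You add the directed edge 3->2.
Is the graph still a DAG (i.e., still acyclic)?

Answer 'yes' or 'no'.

Given toposort: [1, 5, 6, 4, 7, 0, 2, 3]
Position of 3: index 7; position of 2: index 6
New edge 3->2: backward (u after v in old order)
Backward edge: old toposort is now invalid. Check if this creates a cycle.
Does 2 already reach 3? Reachable from 2: [2]. NO -> still a DAG (reorder needed).
Still a DAG? yes

Answer: yes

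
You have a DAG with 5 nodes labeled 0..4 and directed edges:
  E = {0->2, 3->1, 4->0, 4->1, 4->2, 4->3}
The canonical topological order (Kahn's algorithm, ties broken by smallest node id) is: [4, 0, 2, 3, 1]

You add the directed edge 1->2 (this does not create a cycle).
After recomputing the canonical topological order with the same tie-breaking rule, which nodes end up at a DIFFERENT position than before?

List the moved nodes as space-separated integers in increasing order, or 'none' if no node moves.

Answer: 1 2 3

Derivation:
Old toposort: [4, 0, 2, 3, 1]
Added edge 1->2
Recompute Kahn (smallest-id tiebreak):
  initial in-degrees: [1, 2, 3, 1, 0]
  ready (indeg=0): [4]
  pop 4: indeg[0]->0; indeg[1]->1; indeg[2]->2; indeg[3]->0 | ready=[0, 3] | order so far=[4]
  pop 0: indeg[2]->1 | ready=[3] | order so far=[4, 0]
  pop 3: indeg[1]->0 | ready=[1] | order so far=[4, 0, 3]
  pop 1: indeg[2]->0 | ready=[2] | order so far=[4, 0, 3, 1]
  pop 2: no out-edges | ready=[] | order so far=[4, 0, 3, 1, 2]
New canonical toposort: [4, 0, 3, 1, 2]
Compare positions:
  Node 0: index 1 -> 1 (same)
  Node 1: index 4 -> 3 (moved)
  Node 2: index 2 -> 4 (moved)
  Node 3: index 3 -> 2 (moved)
  Node 4: index 0 -> 0 (same)
Nodes that changed position: 1 2 3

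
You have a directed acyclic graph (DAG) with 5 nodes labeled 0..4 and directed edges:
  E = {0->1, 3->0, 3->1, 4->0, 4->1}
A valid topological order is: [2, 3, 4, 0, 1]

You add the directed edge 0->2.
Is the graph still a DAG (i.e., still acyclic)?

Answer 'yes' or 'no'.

Given toposort: [2, 3, 4, 0, 1]
Position of 0: index 3; position of 2: index 0
New edge 0->2: backward (u after v in old order)
Backward edge: old toposort is now invalid. Check if this creates a cycle.
Does 2 already reach 0? Reachable from 2: [2]. NO -> still a DAG (reorder needed).
Still a DAG? yes

Answer: yes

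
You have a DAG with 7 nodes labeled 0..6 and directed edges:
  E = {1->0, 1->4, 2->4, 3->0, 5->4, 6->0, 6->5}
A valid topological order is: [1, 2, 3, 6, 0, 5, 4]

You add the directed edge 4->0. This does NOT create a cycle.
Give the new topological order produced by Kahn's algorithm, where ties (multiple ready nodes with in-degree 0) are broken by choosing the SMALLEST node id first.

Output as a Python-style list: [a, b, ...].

Old toposort: [1, 2, 3, 6, 0, 5, 4]
Added edge: 4->0
Position of 4 (6) > position of 0 (4). Must reorder: 4 must now come before 0.
Run Kahn's algorithm (break ties by smallest node id):
  initial in-degrees: [4, 0, 0, 0, 3, 1, 0]
  ready (indeg=0): [1, 2, 3, 6]
  pop 1: indeg[0]->3; indeg[4]->2 | ready=[2, 3, 6] | order so far=[1]
  pop 2: indeg[4]->1 | ready=[3, 6] | order so far=[1, 2]
  pop 3: indeg[0]->2 | ready=[6] | order so far=[1, 2, 3]
  pop 6: indeg[0]->1; indeg[5]->0 | ready=[5] | order so far=[1, 2, 3, 6]
  pop 5: indeg[4]->0 | ready=[4] | order so far=[1, 2, 3, 6, 5]
  pop 4: indeg[0]->0 | ready=[0] | order so far=[1, 2, 3, 6, 5, 4]
  pop 0: no out-edges | ready=[] | order so far=[1, 2, 3, 6, 5, 4, 0]
  Result: [1, 2, 3, 6, 5, 4, 0]

Answer: [1, 2, 3, 6, 5, 4, 0]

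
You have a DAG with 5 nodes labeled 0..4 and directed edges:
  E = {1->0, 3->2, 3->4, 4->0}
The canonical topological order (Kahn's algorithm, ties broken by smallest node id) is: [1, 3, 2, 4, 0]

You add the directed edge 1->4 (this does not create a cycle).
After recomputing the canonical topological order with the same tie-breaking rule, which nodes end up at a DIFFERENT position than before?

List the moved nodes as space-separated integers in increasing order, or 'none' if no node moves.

Answer: none

Derivation:
Old toposort: [1, 3, 2, 4, 0]
Added edge 1->4
Recompute Kahn (smallest-id tiebreak):
  initial in-degrees: [2, 0, 1, 0, 2]
  ready (indeg=0): [1, 3]
  pop 1: indeg[0]->1; indeg[4]->1 | ready=[3] | order so far=[1]
  pop 3: indeg[2]->0; indeg[4]->0 | ready=[2, 4] | order so far=[1, 3]
  pop 2: no out-edges | ready=[4] | order so far=[1, 3, 2]
  pop 4: indeg[0]->0 | ready=[0] | order so far=[1, 3, 2, 4]
  pop 0: no out-edges | ready=[] | order so far=[1, 3, 2, 4, 0]
New canonical toposort: [1, 3, 2, 4, 0]
Compare positions:
  Node 0: index 4 -> 4 (same)
  Node 1: index 0 -> 0 (same)
  Node 2: index 2 -> 2 (same)
  Node 3: index 1 -> 1 (same)
  Node 4: index 3 -> 3 (same)
Nodes that changed position: none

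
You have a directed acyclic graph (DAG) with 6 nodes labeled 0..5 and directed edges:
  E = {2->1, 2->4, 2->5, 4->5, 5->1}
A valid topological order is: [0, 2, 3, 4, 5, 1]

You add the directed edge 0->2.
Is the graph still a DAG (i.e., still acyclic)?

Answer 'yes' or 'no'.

Given toposort: [0, 2, 3, 4, 5, 1]
Position of 0: index 0; position of 2: index 1
New edge 0->2: forward
Forward edge: respects the existing order. Still a DAG, same toposort still valid.
Still a DAG? yes

Answer: yes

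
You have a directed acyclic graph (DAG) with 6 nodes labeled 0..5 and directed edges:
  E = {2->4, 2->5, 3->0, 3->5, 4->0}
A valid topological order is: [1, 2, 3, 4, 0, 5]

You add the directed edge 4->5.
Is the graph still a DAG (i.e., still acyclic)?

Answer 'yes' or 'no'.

Given toposort: [1, 2, 3, 4, 0, 5]
Position of 4: index 3; position of 5: index 5
New edge 4->5: forward
Forward edge: respects the existing order. Still a DAG, same toposort still valid.
Still a DAG? yes

Answer: yes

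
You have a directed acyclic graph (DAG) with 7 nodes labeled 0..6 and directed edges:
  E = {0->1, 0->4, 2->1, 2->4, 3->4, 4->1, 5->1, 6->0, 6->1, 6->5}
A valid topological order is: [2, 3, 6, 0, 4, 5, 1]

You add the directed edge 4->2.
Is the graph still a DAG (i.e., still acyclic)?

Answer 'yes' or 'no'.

Answer: no

Derivation:
Given toposort: [2, 3, 6, 0, 4, 5, 1]
Position of 4: index 4; position of 2: index 0
New edge 4->2: backward (u after v in old order)
Backward edge: old toposort is now invalid. Check if this creates a cycle.
Does 2 already reach 4? Reachable from 2: [1, 2, 4]. YES -> cycle!
Still a DAG? no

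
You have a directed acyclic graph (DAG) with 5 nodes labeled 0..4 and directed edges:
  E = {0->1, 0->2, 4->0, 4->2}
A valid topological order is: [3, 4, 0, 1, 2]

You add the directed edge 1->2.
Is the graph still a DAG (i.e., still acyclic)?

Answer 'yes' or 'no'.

Answer: yes

Derivation:
Given toposort: [3, 4, 0, 1, 2]
Position of 1: index 3; position of 2: index 4
New edge 1->2: forward
Forward edge: respects the existing order. Still a DAG, same toposort still valid.
Still a DAG? yes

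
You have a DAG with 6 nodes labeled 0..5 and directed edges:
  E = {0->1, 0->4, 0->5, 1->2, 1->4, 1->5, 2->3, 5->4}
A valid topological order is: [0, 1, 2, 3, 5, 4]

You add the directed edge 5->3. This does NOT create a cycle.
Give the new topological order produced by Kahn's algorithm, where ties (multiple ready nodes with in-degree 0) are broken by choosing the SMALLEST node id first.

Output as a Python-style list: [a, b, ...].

Answer: [0, 1, 2, 5, 3, 4]

Derivation:
Old toposort: [0, 1, 2, 3, 5, 4]
Added edge: 5->3
Position of 5 (4) > position of 3 (3). Must reorder: 5 must now come before 3.
Run Kahn's algorithm (break ties by smallest node id):
  initial in-degrees: [0, 1, 1, 2, 3, 2]
  ready (indeg=0): [0]
  pop 0: indeg[1]->0; indeg[4]->2; indeg[5]->1 | ready=[1] | order so far=[0]
  pop 1: indeg[2]->0; indeg[4]->1; indeg[5]->0 | ready=[2, 5] | order so far=[0, 1]
  pop 2: indeg[3]->1 | ready=[5] | order so far=[0, 1, 2]
  pop 5: indeg[3]->0; indeg[4]->0 | ready=[3, 4] | order so far=[0, 1, 2, 5]
  pop 3: no out-edges | ready=[4] | order so far=[0, 1, 2, 5, 3]
  pop 4: no out-edges | ready=[] | order so far=[0, 1, 2, 5, 3, 4]
  Result: [0, 1, 2, 5, 3, 4]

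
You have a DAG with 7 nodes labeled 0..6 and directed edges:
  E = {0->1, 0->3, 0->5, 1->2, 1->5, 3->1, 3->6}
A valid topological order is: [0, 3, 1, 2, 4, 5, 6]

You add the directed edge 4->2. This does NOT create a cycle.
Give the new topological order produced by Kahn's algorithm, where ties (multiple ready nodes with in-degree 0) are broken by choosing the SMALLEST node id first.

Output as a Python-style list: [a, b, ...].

Answer: [0, 3, 1, 4, 2, 5, 6]

Derivation:
Old toposort: [0, 3, 1, 2, 4, 5, 6]
Added edge: 4->2
Position of 4 (4) > position of 2 (3). Must reorder: 4 must now come before 2.
Run Kahn's algorithm (break ties by smallest node id):
  initial in-degrees: [0, 2, 2, 1, 0, 2, 1]
  ready (indeg=0): [0, 4]
  pop 0: indeg[1]->1; indeg[3]->0; indeg[5]->1 | ready=[3, 4] | order so far=[0]
  pop 3: indeg[1]->0; indeg[6]->0 | ready=[1, 4, 6] | order so far=[0, 3]
  pop 1: indeg[2]->1; indeg[5]->0 | ready=[4, 5, 6] | order so far=[0, 3, 1]
  pop 4: indeg[2]->0 | ready=[2, 5, 6] | order so far=[0, 3, 1, 4]
  pop 2: no out-edges | ready=[5, 6] | order so far=[0, 3, 1, 4, 2]
  pop 5: no out-edges | ready=[6] | order so far=[0, 3, 1, 4, 2, 5]
  pop 6: no out-edges | ready=[] | order so far=[0, 3, 1, 4, 2, 5, 6]
  Result: [0, 3, 1, 4, 2, 5, 6]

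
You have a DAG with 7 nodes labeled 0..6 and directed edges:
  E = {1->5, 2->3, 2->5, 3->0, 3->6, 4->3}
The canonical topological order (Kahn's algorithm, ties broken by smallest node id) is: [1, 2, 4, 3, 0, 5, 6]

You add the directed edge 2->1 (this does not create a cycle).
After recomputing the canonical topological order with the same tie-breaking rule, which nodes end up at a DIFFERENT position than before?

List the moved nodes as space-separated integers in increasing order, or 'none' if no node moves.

Old toposort: [1, 2, 4, 3, 0, 5, 6]
Added edge 2->1
Recompute Kahn (smallest-id tiebreak):
  initial in-degrees: [1, 1, 0, 2, 0, 2, 1]
  ready (indeg=0): [2, 4]
  pop 2: indeg[1]->0; indeg[3]->1; indeg[5]->1 | ready=[1, 4] | order so far=[2]
  pop 1: indeg[5]->0 | ready=[4, 5] | order so far=[2, 1]
  pop 4: indeg[3]->0 | ready=[3, 5] | order so far=[2, 1, 4]
  pop 3: indeg[0]->0; indeg[6]->0 | ready=[0, 5, 6] | order so far=[2, 1, 4, 3]
  pop 0: no out-edges | ready=[5, 6] | order so far=[2, 1, 4, 3, 0]
  pop 5: no out-edges | ready=[6] | order so far=[2, 1, 4, 3, 0, 5]
  pop 6: no out-edges | ready=[] | order so far=[2, 1, 4, 3, 0, 5, 6]
New canonical toposort: [2, 1, 4, 3, 0, 5, 6]
Compare positions:
  Node 0: index 4 -> 4 (same)
  Node 1: index 0 -> 1 (moved)
  Node 2: index 1 -> 0 (moved)
  Node 3: index 3 -> 3 (same)
  Node 4: index 2 -> 2 (same)
  Node 5: index 5 -> 5 (same)
  Node 6: index 6 -> 6 (same)
Nodes that changed position: 1 2

Answer: 1 2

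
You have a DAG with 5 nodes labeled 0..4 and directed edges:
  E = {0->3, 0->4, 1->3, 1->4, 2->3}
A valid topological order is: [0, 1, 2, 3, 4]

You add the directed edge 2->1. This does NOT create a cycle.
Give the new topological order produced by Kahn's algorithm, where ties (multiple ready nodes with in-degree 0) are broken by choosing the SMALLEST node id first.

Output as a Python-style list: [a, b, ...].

Old toposort: [0, 1, 2, 3, 4]
Added edge: 2->1
Position of 2 (2) > position of 1 (1). Must reorder: 2 must now come before 1.
Run Kahn's algorithm (break ties by smallest node id):
  initial in-degrees: [0, 1, 0, 3, 2]
  ready (indeg=0): [0, 2]
  pop 0: indeg[3]->2; indeg[4]->1 | ready=[2] | order so far=[0]
  pop 2: indeg[1]->0; indeg[3]->1 | ready=[1] | order so far=[0, 2]
  pop 1: indeg[3]->0; indeg[4]->0 | ready=[3, 4] | order so far=[0, 2, 1]
  pop 3: no out-edges | ready=[4] | order so far=[0, 2, 1, 3]
  pop 4: no out-edges | ready=[] | order so far=[0, 2, 1, 3, 4]
  Result: [0, 2, 1, 3, 4]

Answer: [0, 2, 1, 3, 4]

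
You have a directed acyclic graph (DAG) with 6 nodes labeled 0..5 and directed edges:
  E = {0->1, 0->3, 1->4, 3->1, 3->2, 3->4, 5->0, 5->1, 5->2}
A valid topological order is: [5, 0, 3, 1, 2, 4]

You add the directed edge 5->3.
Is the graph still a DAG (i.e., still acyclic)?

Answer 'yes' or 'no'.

Given toposort: [5, 0, 3, 1, 2, 4]
Position of 5: index 0; position of 3: index 2
New edge 5->3: forward
Forward edge: respects the existing order. Still a DAG, same toposort still valid.
Still a DAG? yes

Answer: yes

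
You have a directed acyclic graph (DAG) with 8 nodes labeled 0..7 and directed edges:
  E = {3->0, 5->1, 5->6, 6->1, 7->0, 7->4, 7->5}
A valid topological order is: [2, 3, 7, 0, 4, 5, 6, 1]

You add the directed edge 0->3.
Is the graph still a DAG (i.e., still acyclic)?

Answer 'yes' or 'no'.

Given toposort: [2, 3, 7, 0, 4, 5, 6, 1]
Position of 0: index 3; position of 3: index 1
New edge 0->3: backward (u after v in old order)
Backward edge: old toposort is now invalid. Check if this creates a cycle.
Does 3 already reach 0? Reachable from 3: [0, 3]. YES -> cycle!
Still a DAG? no

Answer: no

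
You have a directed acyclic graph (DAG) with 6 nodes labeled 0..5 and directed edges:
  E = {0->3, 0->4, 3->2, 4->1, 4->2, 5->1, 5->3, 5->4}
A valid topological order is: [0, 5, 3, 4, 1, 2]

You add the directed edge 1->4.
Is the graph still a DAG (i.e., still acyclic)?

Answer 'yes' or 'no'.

Given toposort: [0, 5, 3, 4, 1, 2]
Position of 1: index 4; position of 4: index 3
New edge 1->4: backward (u after v in old order)
Backward edge: old toposort is now invalid. Check if this creates a cycle.
Does 4 already reach 1? Reachable from 4: [1, 2, 4]. YES -> cycle!
Still a DAG? no

Answer: no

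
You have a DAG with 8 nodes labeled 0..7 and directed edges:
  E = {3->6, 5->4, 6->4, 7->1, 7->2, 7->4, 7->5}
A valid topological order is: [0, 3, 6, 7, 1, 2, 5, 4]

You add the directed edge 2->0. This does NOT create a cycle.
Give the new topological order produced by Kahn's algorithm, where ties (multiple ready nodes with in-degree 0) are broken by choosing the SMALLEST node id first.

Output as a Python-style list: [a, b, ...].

Answer: [3, 6, 7, 1, 2, 0, 5, 4]

Derivation:
Old toposort: [0, 3, 6, 7, 1, 2, 5, 4]
Added edge: 2->0
Position of 2 (5) > position of 0 (0). Must reorder: 2 must now come before 0.
Run Kahn's algorithm (break ties by smallest node id):
  initial in-degrees: [1, 1, 1, 0, 3, 1, 1, 0]
  ready (indeg=0): [3, 7]
  pop 3: indeg[6]->0 | ready=[6, 7] | order so far=[3]
  pop 6: indeg[4]->2 | ready=[7] | order so far=[3, 6]
  pop 7: indeg[1]->0; indeg[2]->0; indeg[4]->1; indeg[5]->0 | ready=[1, 2, 5] | order so far=[3, 6, 7]
  pop 1: no out-edges | ready=[2, 5] | order so far=[3, 6, 7, 1]
  pop 2: indeg[0]->0 | ready=[0, 5] | order so far=[3, 6, 7, 1, 2]
  pop 0: no out-edges | ready=[5] | order so far=[3, 6, 7, 1, 2, 0]
  pop 5: indeg[4]->0 | ready=[4] | order so far=[3, 6, 7, 1, 2, 0, 5]
  pop 4: no out-edges | ready=[] | order so far=[3, 6, 7, 1, 2, 0, 5, 4]
  Result: [3, 6, 7, 1, 2, 0, 5, 4]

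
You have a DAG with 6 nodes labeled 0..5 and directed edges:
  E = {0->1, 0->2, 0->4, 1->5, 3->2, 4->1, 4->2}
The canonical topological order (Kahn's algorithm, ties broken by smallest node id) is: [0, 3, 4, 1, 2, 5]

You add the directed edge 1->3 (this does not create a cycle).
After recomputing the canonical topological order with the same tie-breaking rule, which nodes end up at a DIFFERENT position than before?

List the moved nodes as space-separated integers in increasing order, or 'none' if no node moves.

Old toposort: [0, 3, 4, 1, 2, 5]
Added edge 1->3
Recompute Kahn (smallest-id tiebreak):
  initial in-degrees: [0, 2, 3, 1, 1, 1]
  ready (indeg=0): [0]
  pop 0: indeg[1]->1; indeg[2]->2; indeg[4]->0 | ready=[4] | order so far=[0]
  pop 4: indeg[1]->0; indeg[2]->1 | ready=[1] | order so far=[0, 4]
  pop 1: indeg[3]->0; indeg[5]->0 | ready=[3, 5] | order so far=[0, 4, 1]
  pop 3: indeg[2]->0 | ready=[2, 5] | order so far=[0, 4, 1, 3]
  pop 2: no out-edges | ready=[5] | order so far=[0, 4, 1, 3, 2]
  pop 5: no out-edges | ready=[] | order so far=[0, 4, 1, 3, 2, 5]
New canonical toposort: [0, 4, 1, 3, 2, 5]
Compare positions:
  Node 0: index 0 -> 0 (same)
  Node 1: index 3 -> 2 (moved)
  Node 2: index 4 -> 4 (same)
  Node 3: index 1 -> 3 (moved)
  Node 4: index 2 -> 1 (moved)
  Node 5: index 5 -> 5 (same)
Nodes that changed position: 1 3 4

Answer: 1 3 4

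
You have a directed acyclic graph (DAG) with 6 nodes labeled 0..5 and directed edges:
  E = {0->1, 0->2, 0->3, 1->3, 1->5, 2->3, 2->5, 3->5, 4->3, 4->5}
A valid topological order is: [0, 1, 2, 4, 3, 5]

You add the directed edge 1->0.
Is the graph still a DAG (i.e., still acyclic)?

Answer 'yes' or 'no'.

Given toposort: [0, 1, 2, 4, 3, 5]
Position of 1: index 1; position of 0: index 0
New edge 1->0: backward (u after v in old order)
Backward edge: old toposort is now invalid. Check if this creates a cycle.
Does 0 already reach 1? Reachable from 0: [0, 1, 2, 3, 5]. YES -> cycle!
Still a DAG? no

Answer: no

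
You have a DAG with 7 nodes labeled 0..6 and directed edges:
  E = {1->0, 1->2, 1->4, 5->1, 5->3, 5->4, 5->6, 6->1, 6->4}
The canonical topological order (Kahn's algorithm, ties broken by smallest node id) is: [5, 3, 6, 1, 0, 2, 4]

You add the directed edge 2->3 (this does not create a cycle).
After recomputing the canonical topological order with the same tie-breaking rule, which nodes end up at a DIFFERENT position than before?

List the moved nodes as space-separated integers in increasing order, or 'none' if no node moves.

Old toposort: [5, 3, 6, 1, 0, 2, 4]
Added edge 2->3
Recompute Kahn (smallest-id tiebreak):
  initial in-degrees: [1, 2, 1, 2, 3, 0, 1]
  ready (indeg=0): [5]
  pop 5: indeg[1]->1; indeg[3]->1; indeg[4]->2; indeg[6]->0 | ready=[6] | order so far=[5]
  pop 6: indeg[1]->0; indeg[4]->1 | ready=[1] | order so far=[5, 6]
  pop 1: indeg[0]->0; indeg[2]->0; indeg[4]->0 | ready=[0, 2, 4] | order so far=[5, 6, 1]
  pop 0: no out-edges | ready=[2, 4] | order so far=[5, 6, 1, 0]
  pop 2: indeg[3]->0 | ready=[3, 4] | order so far=[5, 6, 1, 0, 2]
  pop 3: no out-edges | ready=[4] | order so far=[5, 6, 1, 0, 2, 3]
  pop 4: no out-edges | ready=[] | order so far=[5, 6, 1, 0, 2, 3, 4]
New canonical toposort: [5, 6, 1, 0, 2, 3, 4]
Compare positions:
  Node 0: index 4 -> 3 (moved)
  Node 1: index 3 -> 2 (moved)
  Node 2: index 5 -> 4 (moved)
  Node 3: index 1 -> 5 (moved)
  Node 4: index 6 -> 6 (same)
  Node 5: index 0 -> 0 (same)
  Node 6: index 2 -> 1 (moved)
Nodes that changed position: 0 1 2 3 6

Answer: 0 1 2 3 6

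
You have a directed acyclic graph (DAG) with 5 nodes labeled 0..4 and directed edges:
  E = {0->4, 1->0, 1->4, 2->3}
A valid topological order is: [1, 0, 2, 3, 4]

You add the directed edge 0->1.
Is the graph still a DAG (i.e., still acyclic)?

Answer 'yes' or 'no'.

Given toposort: [1, 0, 2, 3, 4]
Position of 0: index 1; position of 1: index 0
New edge 0->1: backward (u after v in old order)
Backward edge: old toposort is now invalid. Check if this creates a cycle.
Does 1 already reach 0? Reachable from 1: [0, 1, 4]. YES -> cycle!
Still a DAG? no

Answer: no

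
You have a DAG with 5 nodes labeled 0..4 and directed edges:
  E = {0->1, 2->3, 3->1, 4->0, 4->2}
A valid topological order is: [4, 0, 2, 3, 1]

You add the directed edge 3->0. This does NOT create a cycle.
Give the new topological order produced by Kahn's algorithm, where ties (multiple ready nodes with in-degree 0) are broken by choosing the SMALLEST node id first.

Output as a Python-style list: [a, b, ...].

Answer: [4, 2, 3, 0, 1]

Derivation:
Old toposort: [4, 0, 2, 3, 1]
Added edge: 3->0
Position of 3 (3) > position of 0 (1). Must reorder: 3 must now come before 0.
Run Kahn's algorithm (break ties by smallest node id):
  initial in-degrees: [2, 2, 1, 1, 0]
  ready (indeg=0): [4]
  pop 4: indeg[0]->1; indeg[2]->0 | ready=[2] | order so far=[4]
  pop 2: indeg[3]->0 | ready=[3] | order so far=[4, 2]
  pop 3: indeg[0]->0; indeg[1]->1 | ready=[0] | order so far=[4, 2, 3]
  pop 0: indeg[1]->0 | ready=[1] | order so far=[4, 2, 3, 0]
  pop 1: no out-edges | ready=[] | order so far=[4, 2, 3, 0, 1]
  Result: [4, 2, 3, 0, 1]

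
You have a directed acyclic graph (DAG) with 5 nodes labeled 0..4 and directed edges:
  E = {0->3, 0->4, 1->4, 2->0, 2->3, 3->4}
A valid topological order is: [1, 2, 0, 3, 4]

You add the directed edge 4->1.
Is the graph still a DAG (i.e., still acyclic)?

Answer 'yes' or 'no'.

Given toposort: [1, 2, 0, 3, 4]
Position of 4: index 4; position of 1: index 0
New edge 4->1: backward (u after v in old order)
Backward edge: old toposort is now invalid. Check if this creates a cycle.
Does 1 already reach 4? Reachable from 1: [1, 4]. YES -> cycle!
Still a DAG? no

Answer: no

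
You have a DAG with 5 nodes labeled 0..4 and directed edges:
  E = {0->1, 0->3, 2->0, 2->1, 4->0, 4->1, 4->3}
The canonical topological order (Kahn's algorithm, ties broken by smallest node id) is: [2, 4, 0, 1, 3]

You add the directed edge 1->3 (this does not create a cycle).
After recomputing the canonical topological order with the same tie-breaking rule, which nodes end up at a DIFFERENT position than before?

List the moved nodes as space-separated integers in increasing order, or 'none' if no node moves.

Old toposort: [2, 4, 0, 1, 3]
Added edge 1->3
Recompute Kahn (smallest-id tiebreak):
  initial in-degrees: [2, 3, 0, 3, 0]
  ready (indeg=0): [2, 4]
  pop 2: indeg[0]->1; indeg[1]->2 | ready=[4] | order so far=[2]
  pop 4: indeg[0]->0; indeg[1]->1; indeg[3]->2 | ready=[0] | order so far=[2, 4]
  pop 0: indeg[1]->0; indeg[3]->1 | ready=[1] | order so far=[2, 4, 0]
  pop 1: indeg[3]->0 | ready=[3] | order so far=[2, 4, 0, 1]
  pop 3: no out-edges | ready=[] | order so far=[2, 4, 0, 1, 3]
New canonical toposort: [2, 4, 0, 1, 3]
Compare positions:
  Node 0: index 2 -> 2 (same)
  Node 1: index 3 -> 3 (same)
  Node 2: index 0 -> 0 (same)
  Node 3: index 4 -> 4 (same)
  Node 4: index 1 -> 1 (same)
Nodes that changed position: none

Answer: none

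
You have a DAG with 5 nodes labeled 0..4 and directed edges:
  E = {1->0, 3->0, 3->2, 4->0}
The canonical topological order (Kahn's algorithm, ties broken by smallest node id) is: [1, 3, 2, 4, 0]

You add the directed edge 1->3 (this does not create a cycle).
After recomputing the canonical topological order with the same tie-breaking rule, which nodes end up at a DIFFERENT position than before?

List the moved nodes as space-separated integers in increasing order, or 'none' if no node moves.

Old toposort: [1, 3, 2, 4, 0]
Added edge 1->3
Recompute Kahn (smallest-id tiebreak):
  initial in-degrees: [3, 0, 1, 1, 0]
  ready (indeg=0): [1, 4]
  pop 1: indeg[0]->2; indeg[3]->0 | ready=[3, 4] | order so far=[1]
  pop 3: indeg[0]->1; indeg[2]->0 | ready=[2, 4] | order so far=[1, 3]
  pop 2: no out-edges | ready=[4] | order so far=[1, 3, 2]
  pop 4: indeg[0]->0 | ready=[0] | order so far=[1, 3, 2, 4]
  pop 0: no out-edges | ready=[] | order so far=[1, 3, 2, 4, 0]
New canonical toposort: [1, 3, 2, 4, 0]
Compare positions:
  Node 0: index 4 -> 4 (same)
  Node 1: index 0 -> 0 (same)
  Node 2: index 2 -> 2 (same)
  Node 3: index 1 -> 1 (same)
  Node 4: index 3 -> 3 (same)
Nodes that changed position: none

Answer: none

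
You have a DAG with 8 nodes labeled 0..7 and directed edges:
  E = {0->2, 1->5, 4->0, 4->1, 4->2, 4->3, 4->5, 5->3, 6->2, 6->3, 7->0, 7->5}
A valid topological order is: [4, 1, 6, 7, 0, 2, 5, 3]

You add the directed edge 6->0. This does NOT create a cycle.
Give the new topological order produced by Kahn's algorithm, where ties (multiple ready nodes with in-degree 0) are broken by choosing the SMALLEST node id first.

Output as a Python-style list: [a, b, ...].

Answer: [4, 1, 6, 7, 0, 2, 5, 3]

Derivation:
Old toposort: [4, 1, 6, 7, 0, 2, 5, 3]
Added edge: 6->0
Position of 6 (2) < position of 0 (4). Old order still valid.
Run Kahn's algorithm (break ties by smallest node id):
  initial in-degrees: [3, 1, 3, 3, 0, 3, 0, 0]
  ready (indeg=0): [4, 6, 7]
  pop 4: indeg[0]->2; indeg[1]->0; indeg[2]->2; indeg[3]->2; indeg[5]->2 | ready=[1, 6, 7] | order so far=[4]
  pop 1: indeg[5]->1 | ready=[6, 7] | order so far=[4, 1]
  pop 6: indeg[0]->1; indeg[2]->1; indeg[3]->1 | ready=[7] | order so far=[4, 1, 6]
  pop 7: indeg[0]->0; indeg[5]->0 | ready=[0, 5] | order so far=[4, 1, 6, 7]
  pop 0: indeg[2]->0 | ready=[2, 5] | order so far=[4, 1, 6, 7, 0]
  pop 2: no out-edges | ready=[5] | order so far=[4, 1, 6, 7, 0, 2]
  pop 5: indeg[3]->0 | ready=[3] | order so far=[4, 1, 6, 7, 0, 2, 5]
  pop 3: no out-edges | ready=[] | order so far=[4, 1, 6, 7, 0, 2, 5, 3]
  Result: [4, 1, 6, 7, 0, 2, 5, 3]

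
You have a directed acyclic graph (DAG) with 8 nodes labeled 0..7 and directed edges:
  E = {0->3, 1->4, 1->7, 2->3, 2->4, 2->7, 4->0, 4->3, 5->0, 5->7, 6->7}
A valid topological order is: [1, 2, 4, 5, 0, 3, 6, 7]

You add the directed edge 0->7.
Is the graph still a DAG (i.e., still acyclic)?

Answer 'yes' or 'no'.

Given toposort: [1, 2, 4, 5, 0, 3, 6, 7]
Position of 0: index 4; position of 7: index 7
New edge 0->7: forward
Forward edge: respects the existing order. Still a DAG, same toposort still valid.
Still a DAG? yes

Answer: yes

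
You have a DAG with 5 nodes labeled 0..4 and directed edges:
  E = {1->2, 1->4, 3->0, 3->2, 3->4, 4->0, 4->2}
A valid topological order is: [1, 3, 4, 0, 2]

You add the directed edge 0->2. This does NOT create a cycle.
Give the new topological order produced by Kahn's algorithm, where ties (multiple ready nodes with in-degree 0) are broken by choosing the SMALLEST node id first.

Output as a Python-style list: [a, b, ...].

Old toposort: [1, 3, 4, 0, 2]
Added edge: 0->2
Position of 0 (3) < position of 2 (4). Old order still valid.
Run Kahn's algorithm (break ties by smallest node id):
  initial in-degrees: [2, 0, 4, 0, 2]
  ready (indeg=0): [1, 3]
  pop 1: indeg[2]->3; indeg[4]->1 | ready=[3] | order so far=[1]
  pop 3: indeg[0]->1; indeg[2]->2; indeg[4]->0 | ready=[4] | order so far=[1, 3]
  pop 4: indeg[0]->0; indeg[2]->1 | ready=[0] | order so far=[1, 3, 4]
  pop 0: indeg[2]->0 | ready=[2] | order so far=[1, 3, 4, 0]
  pop 2: no out-edges | ready=[] | order so far=[1, 3, 4, 0, 2]
  Result: [1, 3, 4, 0, 2]

Answer: [1, 3, 4, 0, 2]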